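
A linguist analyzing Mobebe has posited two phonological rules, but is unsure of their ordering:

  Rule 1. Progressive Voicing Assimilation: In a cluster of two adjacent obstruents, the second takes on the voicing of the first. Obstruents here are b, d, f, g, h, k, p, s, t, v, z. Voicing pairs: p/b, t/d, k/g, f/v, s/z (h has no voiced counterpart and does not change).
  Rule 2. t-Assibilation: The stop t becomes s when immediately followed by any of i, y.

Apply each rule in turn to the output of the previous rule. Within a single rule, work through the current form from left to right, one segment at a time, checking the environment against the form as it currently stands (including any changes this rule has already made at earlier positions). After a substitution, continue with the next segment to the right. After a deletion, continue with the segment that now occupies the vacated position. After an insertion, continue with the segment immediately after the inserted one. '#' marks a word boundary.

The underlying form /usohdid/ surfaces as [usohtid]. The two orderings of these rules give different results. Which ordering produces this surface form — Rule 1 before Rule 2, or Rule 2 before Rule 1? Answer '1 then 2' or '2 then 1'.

Order 1 then 2:
  1 Progressive Voicing Assimilation: [usohdid] → [usohtid]
  2 t-Assibilation: [usohtid] → [usohsid]
  result: [usohsid]
Order 2 then 1:
  2 t-Assibilation: no change — [usohdid]
  1 Progressive Voicing Assimilation: [usohdid] → [usohtid]
  result: [usohtid]

2 then 1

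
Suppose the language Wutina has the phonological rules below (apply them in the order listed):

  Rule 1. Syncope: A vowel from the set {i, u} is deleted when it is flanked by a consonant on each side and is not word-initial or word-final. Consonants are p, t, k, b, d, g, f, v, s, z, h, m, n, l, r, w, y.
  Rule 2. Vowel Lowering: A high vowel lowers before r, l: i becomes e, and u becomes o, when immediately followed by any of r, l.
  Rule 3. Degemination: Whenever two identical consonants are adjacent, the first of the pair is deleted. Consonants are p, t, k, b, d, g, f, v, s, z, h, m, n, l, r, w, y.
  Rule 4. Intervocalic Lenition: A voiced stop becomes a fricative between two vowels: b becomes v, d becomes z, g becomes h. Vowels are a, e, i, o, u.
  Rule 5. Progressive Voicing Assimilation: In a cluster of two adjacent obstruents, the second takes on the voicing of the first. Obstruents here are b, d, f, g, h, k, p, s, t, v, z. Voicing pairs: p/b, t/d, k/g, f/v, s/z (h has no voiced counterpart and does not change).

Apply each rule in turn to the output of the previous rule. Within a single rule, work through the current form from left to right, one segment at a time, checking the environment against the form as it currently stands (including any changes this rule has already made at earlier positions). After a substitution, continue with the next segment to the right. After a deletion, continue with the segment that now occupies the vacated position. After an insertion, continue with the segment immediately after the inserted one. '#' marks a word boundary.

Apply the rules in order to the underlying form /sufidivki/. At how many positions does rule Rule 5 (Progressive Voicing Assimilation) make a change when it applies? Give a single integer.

Rule 1 Syncope: [sufidivki] → [sfdvki]
Rule 2 Vowel Lowering: no change — [sfdvki]
Rule 3 Degemination: no change — [sfdvki]
Rule 4 Intervocalic Lenition: no change — [sfdvki]
Rule 5 Progressive Voicing Assimilation: [sfdvki] → [sftfki]
Rule Rule 5 changed 2 position(s).

2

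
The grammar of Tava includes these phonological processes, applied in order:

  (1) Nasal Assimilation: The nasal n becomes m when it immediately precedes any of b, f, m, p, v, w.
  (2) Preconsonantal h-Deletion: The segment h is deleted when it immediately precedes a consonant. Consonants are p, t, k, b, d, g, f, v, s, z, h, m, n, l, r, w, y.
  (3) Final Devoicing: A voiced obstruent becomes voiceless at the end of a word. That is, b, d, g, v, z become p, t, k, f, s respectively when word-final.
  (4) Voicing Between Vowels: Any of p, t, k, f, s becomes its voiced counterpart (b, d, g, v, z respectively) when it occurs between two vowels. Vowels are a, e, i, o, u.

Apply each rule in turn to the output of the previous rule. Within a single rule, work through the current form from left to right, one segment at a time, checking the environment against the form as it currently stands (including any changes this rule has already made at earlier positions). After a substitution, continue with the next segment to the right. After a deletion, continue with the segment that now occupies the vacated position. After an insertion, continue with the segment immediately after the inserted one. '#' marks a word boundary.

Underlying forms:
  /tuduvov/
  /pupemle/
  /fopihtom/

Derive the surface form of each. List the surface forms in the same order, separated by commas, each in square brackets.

[tuduvof], [pubemle], [fobidom]

/tuduvov/:
  (1) Nasal Assimilation: no change — [tuduvov]
  (2) Preconsonantal h-Deletion: no change — [tuduvov]
  (3) Final Devoicing: [tuduvov] → [tuduvof]
  (4) Voicing Between Vowels: no change — [tuduvof]
/pupemle/:
  (1) Nasal Assimilation: no change — [pupemle]
  (2) Preconsonantal h-Deletion: no change — [pupemle]
  (3) Final Devoicing: no change — [pupemle]
  (4) Voicing Between Vowels: [pupemle] → [pubemle]
/fopihtom/:
  (1) Nasal Assimilation: no change — [fopihtom]
  (2) Preconsonantal h-Deletion: [fopihtom] → [fopitom]
  (3) Final Devoicing: no change — [fopitom]
  (4) Voicing Between Vowels: [fopitom] → [fobidom]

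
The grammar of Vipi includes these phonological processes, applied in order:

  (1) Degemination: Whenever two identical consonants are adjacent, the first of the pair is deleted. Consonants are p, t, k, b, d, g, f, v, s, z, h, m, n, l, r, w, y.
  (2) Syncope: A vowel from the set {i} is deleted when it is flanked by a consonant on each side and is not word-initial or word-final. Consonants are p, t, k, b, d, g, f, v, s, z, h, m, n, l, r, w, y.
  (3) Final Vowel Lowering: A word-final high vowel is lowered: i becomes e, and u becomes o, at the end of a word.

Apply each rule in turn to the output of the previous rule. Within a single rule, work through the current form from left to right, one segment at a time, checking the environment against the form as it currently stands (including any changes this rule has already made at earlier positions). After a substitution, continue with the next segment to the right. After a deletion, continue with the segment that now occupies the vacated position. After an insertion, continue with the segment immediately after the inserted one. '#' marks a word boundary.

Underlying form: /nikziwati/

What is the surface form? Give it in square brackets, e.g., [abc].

(1) Degemination: no change — [nikziwati]
(2) Syncope: [nikziwati] → [nkzwati]
(3) Final Vowel Lowering: [nkzwati] → [nkzwate]

[nkzwate]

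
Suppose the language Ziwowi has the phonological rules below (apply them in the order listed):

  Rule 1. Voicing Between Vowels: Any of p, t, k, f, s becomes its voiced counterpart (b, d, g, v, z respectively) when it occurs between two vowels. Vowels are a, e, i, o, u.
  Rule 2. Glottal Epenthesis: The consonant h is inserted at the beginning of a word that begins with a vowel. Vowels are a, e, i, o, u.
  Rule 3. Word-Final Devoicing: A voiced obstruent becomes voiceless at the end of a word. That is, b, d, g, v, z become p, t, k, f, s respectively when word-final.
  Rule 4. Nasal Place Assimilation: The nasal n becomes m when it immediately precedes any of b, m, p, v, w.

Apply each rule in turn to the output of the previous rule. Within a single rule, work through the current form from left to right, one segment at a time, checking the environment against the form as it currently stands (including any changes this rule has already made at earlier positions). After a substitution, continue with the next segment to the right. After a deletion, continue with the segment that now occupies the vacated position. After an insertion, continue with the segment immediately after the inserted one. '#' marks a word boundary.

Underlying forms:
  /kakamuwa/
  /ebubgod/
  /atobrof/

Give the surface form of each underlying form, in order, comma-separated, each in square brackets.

[kagamuwa], [hebubgot], [hadobrof]

/kakamuwa/:
  Rule 1 Voicing Between Vowels: [kakamuwa] → [kagamuwa]
  Rule 2 Glottal Epenthesis: no change — [kagamuwa]
  Rule 3 Word-Final Devoicing: no change — [kagamuwa]
  Rule 4 Nasal Place Assimilation: no change — [kagamuwa]
/ebubgod/:
  Rule 1 Voicing Between Vowels: no change — [ebubgod]
  Rule 2 Glottal Epenthesis: [ebubgod] → [hebubgod]
  Rule 3 Word-Final Devoicing: [hebubgod] → [hebubgot]
  Rule 4 Nasal Place Assimilation: no change — [hebubgot]
/atobrof/:
  Rule 1 Voicing Between Vowels: [atobrof] → [adobrof]
  Rule 2 Glottal Epenthesis: [adobrof] → [hadobrof]
  Rule 3 Word-Final Devoicing: no change — [hadobrof]
  Rule 4 Nasal Place Assimilation: no change — [hadobrof]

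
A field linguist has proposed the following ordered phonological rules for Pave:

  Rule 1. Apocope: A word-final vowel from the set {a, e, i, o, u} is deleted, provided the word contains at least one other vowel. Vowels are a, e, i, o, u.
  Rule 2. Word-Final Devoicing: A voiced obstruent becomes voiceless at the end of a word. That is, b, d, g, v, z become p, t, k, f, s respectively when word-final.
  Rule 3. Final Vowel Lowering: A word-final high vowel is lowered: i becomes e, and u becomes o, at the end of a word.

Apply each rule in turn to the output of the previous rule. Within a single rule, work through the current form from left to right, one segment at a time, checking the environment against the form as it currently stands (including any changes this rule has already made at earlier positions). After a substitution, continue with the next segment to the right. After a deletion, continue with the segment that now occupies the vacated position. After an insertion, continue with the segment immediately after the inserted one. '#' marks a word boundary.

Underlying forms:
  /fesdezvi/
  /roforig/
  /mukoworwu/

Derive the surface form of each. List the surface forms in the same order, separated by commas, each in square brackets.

/fesdezvi/:
  Rule 1 Apocope: [fesdezvi] → [fesdezv]
  Rule 2 Word-Final Devoicing: [fesdezv] → [fesdezf]
  Rule 3 Final Vowel Lowering: no change — [fesdezf]
/roforig/:
  Rule 1 Apocope: no change — [roforig]
  Rule 2 Word-Final Devoicing: [roforig] → [roforik]
  Rule 3 Final Vowel Lowering: no change — [roforik]
/mukoworwu/:
  Rule 1 Apocope: [mukoworwu] → [mukoworw]
  Rule 2 Word-Final Devoicing: no change — [mukoworw]
  Rule 3 Final Vowel Lowering: no change — [mukoworw]

[fesdezf], [roforik], [mukoworw]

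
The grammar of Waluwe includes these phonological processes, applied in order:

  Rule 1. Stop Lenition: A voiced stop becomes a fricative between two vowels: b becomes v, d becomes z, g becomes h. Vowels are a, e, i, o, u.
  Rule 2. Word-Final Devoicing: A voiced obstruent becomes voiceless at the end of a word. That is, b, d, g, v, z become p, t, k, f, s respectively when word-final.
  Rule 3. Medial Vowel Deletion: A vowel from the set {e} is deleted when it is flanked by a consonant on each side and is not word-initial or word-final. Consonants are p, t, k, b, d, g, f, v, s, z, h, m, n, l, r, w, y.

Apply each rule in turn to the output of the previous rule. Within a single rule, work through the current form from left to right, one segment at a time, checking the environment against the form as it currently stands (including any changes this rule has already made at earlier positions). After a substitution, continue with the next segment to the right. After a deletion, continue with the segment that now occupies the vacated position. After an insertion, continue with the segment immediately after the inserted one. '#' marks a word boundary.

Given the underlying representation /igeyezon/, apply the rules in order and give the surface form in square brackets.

[ihyzon]

Rule 1 Stop Lenition: [igeyezon] → [iheyezon]
Rule 2 Word-Final Devoicing: no change — [iheyezon]
Rule 3 Medial Vowel Deletion: [iheyezon] → [ihyzon]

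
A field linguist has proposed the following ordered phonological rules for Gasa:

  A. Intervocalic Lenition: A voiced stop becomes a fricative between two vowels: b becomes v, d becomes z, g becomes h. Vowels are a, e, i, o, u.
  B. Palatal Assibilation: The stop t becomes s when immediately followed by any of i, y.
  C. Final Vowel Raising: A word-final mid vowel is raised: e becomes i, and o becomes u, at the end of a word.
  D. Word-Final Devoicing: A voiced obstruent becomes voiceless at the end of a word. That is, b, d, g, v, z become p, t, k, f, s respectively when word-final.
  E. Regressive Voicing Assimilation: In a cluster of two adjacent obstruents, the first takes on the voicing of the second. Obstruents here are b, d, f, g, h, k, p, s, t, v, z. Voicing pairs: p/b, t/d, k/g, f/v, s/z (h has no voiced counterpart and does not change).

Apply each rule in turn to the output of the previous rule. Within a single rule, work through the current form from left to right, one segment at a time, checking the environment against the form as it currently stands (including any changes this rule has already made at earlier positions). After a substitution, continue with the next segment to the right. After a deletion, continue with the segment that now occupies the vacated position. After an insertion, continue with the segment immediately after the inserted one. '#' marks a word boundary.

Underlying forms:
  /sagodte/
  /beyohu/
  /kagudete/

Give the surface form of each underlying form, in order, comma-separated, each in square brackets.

[sahotti], [beyohu], [kahuzeti]

/sagodte/:
  A Intervocalic Lenition: [sagodte] → [sahodte]
  B Palatal Assibilation: no change — [sahodte]
  C Final Vowel Raising: [sahodte] → [sahodti]
  D Word-Final Devoicing: no change — [sahodti]
  E Regressive Voicing Assimilation: [sahodti] → [sahotti]
/beyohu/:
  A Intervocalic Lenition: no change — [beyohu]
  B Palatal Assibilation: no change — [beyohu]
  C Final Vowel Raising: no change — [beyohu]
  D Word-Final Devoicing: no change — [beyohu]
  E Regressive Voicing Assimilation: no change — [beyohu]
/kagudete/:
  A Intervocalic Lenition: [kagudete] → [kahuzete]
  B Palatal Assibilation: no change — [kahuzete]
  C Final Vowel Raising: [kahuzete] → [kahuzeti]
  D Word-Final Devoicing: no change — [kahuzeti]
  E Regressive Voicing Assimilation: no change — [kahuzeti]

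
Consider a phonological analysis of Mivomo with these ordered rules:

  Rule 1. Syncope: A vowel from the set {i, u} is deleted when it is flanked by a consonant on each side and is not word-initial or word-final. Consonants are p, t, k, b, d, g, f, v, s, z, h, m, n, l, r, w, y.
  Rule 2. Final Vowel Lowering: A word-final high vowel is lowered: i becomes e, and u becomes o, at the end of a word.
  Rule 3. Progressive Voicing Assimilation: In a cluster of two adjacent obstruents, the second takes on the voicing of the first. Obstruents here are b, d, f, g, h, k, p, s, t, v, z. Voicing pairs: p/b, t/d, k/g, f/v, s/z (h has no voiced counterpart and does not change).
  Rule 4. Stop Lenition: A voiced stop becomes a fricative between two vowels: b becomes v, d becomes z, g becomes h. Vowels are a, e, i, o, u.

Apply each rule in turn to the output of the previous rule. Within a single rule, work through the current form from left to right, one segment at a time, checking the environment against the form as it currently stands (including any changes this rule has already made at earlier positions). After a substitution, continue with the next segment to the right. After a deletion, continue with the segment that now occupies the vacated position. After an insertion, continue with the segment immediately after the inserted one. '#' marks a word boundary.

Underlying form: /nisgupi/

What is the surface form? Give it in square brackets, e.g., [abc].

[nskpe]

Rule 1 Syncope: [nisgupi] → [nsgpi]
Rule 2 Final Vowel Lowering: [nsgpi] → [nsgpe]
Rule 3 Progressive Voicing Assimilation: [nsgpe] → [nskpe]
Rule 4 Stop Lenition: no change — [nskpe]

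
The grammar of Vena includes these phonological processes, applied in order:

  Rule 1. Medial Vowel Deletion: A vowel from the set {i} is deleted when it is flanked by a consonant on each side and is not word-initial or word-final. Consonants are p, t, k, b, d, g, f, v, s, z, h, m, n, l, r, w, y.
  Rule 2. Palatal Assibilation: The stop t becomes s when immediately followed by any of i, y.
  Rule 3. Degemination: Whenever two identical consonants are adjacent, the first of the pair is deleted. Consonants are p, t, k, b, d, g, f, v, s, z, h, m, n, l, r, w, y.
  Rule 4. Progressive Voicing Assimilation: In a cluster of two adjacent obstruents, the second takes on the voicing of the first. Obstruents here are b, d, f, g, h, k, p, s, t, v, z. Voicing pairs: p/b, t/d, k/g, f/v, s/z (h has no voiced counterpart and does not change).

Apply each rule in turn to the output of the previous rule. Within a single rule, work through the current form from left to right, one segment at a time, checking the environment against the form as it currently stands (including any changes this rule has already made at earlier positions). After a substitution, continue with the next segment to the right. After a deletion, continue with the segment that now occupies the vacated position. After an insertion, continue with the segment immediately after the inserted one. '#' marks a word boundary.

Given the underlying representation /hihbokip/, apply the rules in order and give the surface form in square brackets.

Rule 1 Medial Vowel Deletion: [hihbokip] → [hhbokp]
Rule 2 Palatal Assibilation: no change — [hhbokp]
Rule 3 Degemination: [hhbokp] → [hbokp]
Rule 4 Progressive Voicing Assimilation: [hbokp] → [hpokp]

[hpokp]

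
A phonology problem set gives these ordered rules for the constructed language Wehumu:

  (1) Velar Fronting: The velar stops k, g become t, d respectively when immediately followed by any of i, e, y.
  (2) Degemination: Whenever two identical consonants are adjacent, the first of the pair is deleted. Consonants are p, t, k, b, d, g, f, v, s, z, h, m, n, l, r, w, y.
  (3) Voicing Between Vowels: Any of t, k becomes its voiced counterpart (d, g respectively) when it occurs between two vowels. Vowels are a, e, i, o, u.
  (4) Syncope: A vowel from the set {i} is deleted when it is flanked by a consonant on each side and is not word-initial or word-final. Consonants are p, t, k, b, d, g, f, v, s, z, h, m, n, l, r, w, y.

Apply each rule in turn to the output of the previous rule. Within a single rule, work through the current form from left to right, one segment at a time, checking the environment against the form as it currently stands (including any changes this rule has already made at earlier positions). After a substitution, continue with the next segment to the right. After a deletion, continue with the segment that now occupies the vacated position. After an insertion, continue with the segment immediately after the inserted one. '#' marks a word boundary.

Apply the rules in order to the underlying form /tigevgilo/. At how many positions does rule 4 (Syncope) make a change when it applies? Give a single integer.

2

(1) Velar Fronting: [tigevgilo] → [tidevdilo]
(2) Degemination: no change — [tidevdilo]
(3) Voicing Between Vowels: no change — [tidevdilo]
(4) Syncope: [tidevdilo] → [tdevdlo]
Rule 4 changed 2 position(s).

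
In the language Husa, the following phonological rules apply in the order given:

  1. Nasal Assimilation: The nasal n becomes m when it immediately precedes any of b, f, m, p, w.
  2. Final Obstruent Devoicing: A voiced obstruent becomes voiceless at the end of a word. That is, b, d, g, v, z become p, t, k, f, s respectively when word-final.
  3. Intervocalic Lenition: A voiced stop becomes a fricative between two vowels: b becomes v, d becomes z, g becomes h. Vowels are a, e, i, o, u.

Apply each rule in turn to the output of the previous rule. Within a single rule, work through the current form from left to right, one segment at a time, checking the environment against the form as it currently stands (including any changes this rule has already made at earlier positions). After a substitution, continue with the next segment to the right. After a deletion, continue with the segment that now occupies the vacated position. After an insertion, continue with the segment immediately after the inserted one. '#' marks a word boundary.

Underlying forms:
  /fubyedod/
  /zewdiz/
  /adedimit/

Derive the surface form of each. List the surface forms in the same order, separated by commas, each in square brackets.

[fubyezot], [zewdis], [azezimit]

/fubyedod/:
  1 Nasal Assimilation: no change — [fubyedod]
  2 Final Obstruent Devoicing: [fubyedod] → [fubyedot]
  3 Intervocalic Lenition: [fubyedot] → [fubyezot]
/zewdiz/:
  1 Nasal Assimilation: no change — [zewdiz]
  2 Final Obstruent Devoicing: [zewdiz] → [zewdis]
  3 Intervocalic Lenition: no change — [zewdis]
/adedimit/:
  1 Nasal Assimilation: no change — [adedimit]
  2 Final Obstruent Devoicing: no change — [adedimit]
  3 Intervocalic Lenition: [adedimit] → [azezimit]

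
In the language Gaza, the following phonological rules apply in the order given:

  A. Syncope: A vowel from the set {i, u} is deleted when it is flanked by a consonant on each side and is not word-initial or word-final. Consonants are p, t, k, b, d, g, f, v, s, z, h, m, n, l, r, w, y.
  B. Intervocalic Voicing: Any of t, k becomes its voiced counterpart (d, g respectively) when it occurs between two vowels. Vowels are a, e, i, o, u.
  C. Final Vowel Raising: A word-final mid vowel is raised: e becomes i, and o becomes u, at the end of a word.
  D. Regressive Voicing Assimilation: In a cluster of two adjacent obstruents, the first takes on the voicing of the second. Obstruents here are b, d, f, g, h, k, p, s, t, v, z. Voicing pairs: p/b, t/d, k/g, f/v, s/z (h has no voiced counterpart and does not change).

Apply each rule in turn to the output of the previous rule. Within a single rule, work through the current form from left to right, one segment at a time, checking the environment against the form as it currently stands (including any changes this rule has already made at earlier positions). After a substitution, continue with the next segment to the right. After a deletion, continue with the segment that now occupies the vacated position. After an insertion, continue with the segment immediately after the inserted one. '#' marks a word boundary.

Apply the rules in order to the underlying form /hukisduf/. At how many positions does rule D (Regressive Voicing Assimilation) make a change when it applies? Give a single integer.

A Syncope: [hukisduf] → [hksdf]
B Intervocalic Voicing: no change — [hksdf]
C Final Vowel Raising: no change — [hksdf]
D Regressive Voicing Assimilation: [hksdf] → [hkztf]
Rule D changed 2 position(s).

2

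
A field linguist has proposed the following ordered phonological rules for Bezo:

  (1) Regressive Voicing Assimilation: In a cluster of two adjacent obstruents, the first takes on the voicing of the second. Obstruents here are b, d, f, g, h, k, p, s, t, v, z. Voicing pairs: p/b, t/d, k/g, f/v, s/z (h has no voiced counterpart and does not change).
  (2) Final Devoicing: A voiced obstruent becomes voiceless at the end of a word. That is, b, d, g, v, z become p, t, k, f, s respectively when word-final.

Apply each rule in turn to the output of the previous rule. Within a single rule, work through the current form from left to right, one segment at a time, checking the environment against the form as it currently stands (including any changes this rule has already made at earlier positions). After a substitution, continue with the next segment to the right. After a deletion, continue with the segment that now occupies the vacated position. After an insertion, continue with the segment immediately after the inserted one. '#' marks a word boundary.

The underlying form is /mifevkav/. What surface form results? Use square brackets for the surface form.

[mifefkaf]

(1) Regressive Voicing Assimilation: [mifevkav] → [mifefkav]
(2) Final Devoicing: [mifefkav] → [mifefkaf]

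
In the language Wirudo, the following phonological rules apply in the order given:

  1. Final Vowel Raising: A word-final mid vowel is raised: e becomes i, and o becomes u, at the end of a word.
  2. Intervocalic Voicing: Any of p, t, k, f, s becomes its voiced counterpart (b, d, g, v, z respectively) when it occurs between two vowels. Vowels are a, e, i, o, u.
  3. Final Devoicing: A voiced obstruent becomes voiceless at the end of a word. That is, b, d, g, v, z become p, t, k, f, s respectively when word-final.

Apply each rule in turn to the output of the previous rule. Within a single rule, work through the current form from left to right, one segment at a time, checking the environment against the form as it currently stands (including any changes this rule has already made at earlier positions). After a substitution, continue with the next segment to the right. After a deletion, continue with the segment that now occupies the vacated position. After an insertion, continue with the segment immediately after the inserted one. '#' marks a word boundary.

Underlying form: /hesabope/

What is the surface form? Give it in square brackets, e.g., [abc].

[hezabobi]

1 Final Vowel Raising: [hesabope] → [hesabopi]
2 Intervocalic Voicing: [hesabopi] → [hezabobi]
3 Final Devoicing: no change — [hezabobi]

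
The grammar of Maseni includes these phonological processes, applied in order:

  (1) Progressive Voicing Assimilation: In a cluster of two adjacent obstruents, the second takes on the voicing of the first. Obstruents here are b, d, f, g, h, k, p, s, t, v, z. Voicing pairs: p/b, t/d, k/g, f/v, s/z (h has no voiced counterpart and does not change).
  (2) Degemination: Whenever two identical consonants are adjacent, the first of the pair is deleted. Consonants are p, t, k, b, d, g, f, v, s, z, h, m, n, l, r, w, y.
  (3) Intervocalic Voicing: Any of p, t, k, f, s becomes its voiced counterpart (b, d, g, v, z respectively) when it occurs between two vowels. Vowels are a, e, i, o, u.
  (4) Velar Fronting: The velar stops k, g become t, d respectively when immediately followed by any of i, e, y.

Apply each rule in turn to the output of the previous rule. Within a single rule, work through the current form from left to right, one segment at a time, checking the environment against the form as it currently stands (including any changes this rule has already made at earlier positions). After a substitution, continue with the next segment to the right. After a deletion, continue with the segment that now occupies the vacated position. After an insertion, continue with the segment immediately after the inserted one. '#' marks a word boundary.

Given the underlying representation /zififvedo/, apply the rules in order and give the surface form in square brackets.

(1) Progressive Voicing Assimilation: [zififvedo] → [zififfedo]
(2) Degemination: [zififfedo] → [zififedo]
(3) Intervocalic Voicing: [zififedo] → [zivivedo]
(4) Velar Fronting: no change — [zivivedo]

[zivivedo]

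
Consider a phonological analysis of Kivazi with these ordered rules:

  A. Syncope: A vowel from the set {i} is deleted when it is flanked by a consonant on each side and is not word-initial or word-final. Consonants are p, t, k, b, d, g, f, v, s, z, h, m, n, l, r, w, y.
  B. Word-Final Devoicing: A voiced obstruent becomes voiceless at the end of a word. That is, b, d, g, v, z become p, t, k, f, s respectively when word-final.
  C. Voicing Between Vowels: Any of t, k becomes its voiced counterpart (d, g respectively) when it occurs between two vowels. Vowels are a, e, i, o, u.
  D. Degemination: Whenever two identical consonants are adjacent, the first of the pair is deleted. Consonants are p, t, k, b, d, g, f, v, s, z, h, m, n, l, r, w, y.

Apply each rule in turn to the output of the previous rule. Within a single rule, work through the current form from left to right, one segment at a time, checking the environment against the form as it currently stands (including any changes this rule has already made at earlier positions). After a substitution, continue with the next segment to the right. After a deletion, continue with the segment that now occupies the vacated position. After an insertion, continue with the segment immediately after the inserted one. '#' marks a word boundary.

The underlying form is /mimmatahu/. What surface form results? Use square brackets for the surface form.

A Syncope: [mimmatahu] → [mmmatahu]
B Word-Final Devoicing: no change — [mmmatahu]
C Voicing Between Vowels: [mmmatahu] → [mmmadahu]
D Degemination: [mmmadahu] → [madahu]

[madahu]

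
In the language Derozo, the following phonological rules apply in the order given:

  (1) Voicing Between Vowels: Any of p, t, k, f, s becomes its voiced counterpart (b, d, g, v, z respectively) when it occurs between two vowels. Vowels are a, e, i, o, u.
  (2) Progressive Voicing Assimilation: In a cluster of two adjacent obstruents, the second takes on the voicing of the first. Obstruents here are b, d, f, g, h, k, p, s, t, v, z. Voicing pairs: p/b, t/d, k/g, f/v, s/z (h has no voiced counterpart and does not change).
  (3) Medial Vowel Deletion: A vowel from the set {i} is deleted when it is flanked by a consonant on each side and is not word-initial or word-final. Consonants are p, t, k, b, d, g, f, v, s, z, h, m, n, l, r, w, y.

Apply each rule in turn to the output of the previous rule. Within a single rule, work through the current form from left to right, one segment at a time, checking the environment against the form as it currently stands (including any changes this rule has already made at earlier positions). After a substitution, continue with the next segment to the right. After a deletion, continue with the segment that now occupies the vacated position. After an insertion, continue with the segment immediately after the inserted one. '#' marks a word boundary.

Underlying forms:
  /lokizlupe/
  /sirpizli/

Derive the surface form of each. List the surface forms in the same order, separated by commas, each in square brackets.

[logzlube], [srpzli]

/lokizlupe/:
  (1) Voicing Between Vowels: [lokizlupe] → [logizlube]
  (2) Progressive Voicing Assimilation: no change — [logizlube]
  (3) Medial Vowel Deletion: [logizlube] → [logzlube]
/sirpizli/:
  (1) Voicing Between Vowels: no change — [sirpizli]
  (2) Progressive Voicing Assimilation: no change — [sirpizli]
  (3) Medial Vowel Deletion: [sirpizli] → [srpzli]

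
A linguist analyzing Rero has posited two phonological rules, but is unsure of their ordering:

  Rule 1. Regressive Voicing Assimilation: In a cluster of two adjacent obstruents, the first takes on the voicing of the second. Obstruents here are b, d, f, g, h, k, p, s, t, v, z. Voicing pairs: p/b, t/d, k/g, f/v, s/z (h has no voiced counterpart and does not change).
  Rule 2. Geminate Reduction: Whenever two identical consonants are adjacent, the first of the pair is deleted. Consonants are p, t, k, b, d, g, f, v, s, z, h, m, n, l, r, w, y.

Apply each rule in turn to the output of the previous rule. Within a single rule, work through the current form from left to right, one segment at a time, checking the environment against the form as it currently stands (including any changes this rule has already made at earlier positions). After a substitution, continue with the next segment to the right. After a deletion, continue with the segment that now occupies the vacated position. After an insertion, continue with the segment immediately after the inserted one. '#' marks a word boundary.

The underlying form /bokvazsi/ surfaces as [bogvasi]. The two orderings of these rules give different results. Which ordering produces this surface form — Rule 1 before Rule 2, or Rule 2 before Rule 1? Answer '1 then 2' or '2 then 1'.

Order 1 then 2:
  1 Regressive Voicing Assimilation: [bokvazsi] → [bogvassi]
  2 Geminate Reduction: [bogvassi] → [bogvasi]
  result: [bogvasi]
Order 2 then 1:
  2 Geminate Reduction: no change — [bokvazsi]
  1 Regressive Voicing Assimilation: [bokvazsi] → [bogvassi]
  result: [bogvassi]

1 then 2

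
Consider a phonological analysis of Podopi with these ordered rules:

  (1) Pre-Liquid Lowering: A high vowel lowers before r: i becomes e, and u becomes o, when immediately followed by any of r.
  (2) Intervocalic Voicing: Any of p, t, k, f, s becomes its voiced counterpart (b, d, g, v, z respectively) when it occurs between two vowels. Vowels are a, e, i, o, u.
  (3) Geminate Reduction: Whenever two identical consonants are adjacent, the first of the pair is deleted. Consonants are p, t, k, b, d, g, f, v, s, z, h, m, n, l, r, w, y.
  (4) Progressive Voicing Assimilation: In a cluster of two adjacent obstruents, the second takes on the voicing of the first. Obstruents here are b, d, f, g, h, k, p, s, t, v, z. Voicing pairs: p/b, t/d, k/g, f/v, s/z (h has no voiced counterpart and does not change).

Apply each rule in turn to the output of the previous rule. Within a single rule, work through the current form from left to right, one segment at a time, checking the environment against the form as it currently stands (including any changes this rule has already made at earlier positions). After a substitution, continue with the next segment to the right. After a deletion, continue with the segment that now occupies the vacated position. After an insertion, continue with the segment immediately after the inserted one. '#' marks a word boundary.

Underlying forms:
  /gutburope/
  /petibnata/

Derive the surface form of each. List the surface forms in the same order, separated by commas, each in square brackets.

/gutburope/:
  (1) Pre-Liquid Lowering: [gutburope] → [gutborope]
  (2) Intervocalic Voicing: [gutborope] → [gutborobe]
  (3) Geminate Reduction: no change — [gutborobe]
  (4) Progressive Voicing Assimilation: [gutborobe] → [gutporobe]
/petibnata/:
  (1) Pre-Liquid Lowering: no change — [petibnata]
  (2) Intervocalic Voicing: [petibnata] → [pedibnada]
  (3) Geminate Reduction: no change — [pedibnada]
  (4) Progressive Voicing Assimilation: no change — [pedibnada]

[gutporobe], [pedibnada]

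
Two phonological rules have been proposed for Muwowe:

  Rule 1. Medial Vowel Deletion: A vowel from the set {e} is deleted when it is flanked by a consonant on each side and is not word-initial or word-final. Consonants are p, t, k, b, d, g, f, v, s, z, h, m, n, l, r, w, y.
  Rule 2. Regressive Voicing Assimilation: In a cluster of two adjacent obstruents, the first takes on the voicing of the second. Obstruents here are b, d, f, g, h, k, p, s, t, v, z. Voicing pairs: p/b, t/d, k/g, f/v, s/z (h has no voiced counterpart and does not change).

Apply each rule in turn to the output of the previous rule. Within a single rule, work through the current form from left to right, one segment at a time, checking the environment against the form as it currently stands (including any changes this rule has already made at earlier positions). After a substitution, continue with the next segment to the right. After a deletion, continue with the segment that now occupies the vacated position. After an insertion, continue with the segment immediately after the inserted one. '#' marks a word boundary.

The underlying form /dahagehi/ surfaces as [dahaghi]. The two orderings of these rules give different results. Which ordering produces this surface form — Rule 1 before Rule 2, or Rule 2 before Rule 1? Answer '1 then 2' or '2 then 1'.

Order 1 then 2:
  1 Medial Vowel Deletion: [dahagehi] → [dahaghi]
  2 Regressive Voicing Assimilation: [dahaghi] → [dahakhi]
  result: [dahakhi]
Order 2 then 1:
  2 Regressive Voicing Assimilation: no change — [dahagehi]
  1 Medial Vowel Deletion: [dahagehi] → [dahaghi]
  result: [dahaghi]

2 then 1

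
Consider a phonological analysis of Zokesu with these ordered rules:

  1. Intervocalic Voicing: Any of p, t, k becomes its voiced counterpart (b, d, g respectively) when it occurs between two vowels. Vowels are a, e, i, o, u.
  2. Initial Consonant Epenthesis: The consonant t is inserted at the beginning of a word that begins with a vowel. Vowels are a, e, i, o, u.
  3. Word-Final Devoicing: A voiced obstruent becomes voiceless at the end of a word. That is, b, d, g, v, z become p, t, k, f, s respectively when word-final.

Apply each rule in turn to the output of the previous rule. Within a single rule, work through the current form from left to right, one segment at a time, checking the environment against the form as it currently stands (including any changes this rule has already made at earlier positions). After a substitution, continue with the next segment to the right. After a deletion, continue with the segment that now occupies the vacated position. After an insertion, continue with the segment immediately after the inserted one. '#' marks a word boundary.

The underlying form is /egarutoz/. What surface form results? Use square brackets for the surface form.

[tegarudos]

1 Intervocalic Voicing: [egarutoz] → [egarudoz]
2 Initial Consonant Epenthesis: [egarudoz] → [tegarudoz]
3 Word-Final Devoicing: [tegarudoz] → [tegarudos]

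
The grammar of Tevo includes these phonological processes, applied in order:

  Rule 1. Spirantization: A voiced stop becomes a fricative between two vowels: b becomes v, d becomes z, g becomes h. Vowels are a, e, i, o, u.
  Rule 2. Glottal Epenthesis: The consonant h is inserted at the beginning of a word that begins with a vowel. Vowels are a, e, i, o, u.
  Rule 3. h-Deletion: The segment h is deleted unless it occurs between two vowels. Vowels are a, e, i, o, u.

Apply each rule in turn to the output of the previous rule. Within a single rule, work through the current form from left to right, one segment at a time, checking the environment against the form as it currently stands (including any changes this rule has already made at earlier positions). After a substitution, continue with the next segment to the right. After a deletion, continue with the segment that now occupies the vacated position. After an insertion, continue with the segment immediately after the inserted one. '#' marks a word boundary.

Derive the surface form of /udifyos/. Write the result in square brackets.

Rule 1 Spirantization: [udifyos] → [uzifyos]
Rule 2 Glottal Epenthesis: [uzifyos] → [huzifyos]
Rule 3 h-Deletion: [huzifyos] → [uzifyos]

[uzifyos]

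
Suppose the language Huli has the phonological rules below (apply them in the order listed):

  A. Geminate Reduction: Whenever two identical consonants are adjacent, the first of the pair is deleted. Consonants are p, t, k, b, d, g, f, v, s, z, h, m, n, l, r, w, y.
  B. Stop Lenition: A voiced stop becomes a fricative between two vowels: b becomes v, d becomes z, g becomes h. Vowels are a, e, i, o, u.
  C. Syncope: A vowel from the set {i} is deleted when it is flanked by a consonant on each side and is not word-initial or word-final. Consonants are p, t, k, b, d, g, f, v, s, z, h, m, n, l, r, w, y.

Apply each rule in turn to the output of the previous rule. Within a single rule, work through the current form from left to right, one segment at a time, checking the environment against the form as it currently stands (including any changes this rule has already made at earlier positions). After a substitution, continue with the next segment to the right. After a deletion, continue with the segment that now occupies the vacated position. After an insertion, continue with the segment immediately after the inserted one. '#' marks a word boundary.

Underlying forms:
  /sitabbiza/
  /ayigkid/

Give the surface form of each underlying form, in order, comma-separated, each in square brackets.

/sitabbiza/:
  A Geminate Reduction: [sitabbiza] → [sitabiza]
  B Stop Lenition: [sitabiza] → [sitaviza]
  C Syncope: [sitaviza] → [stavza]
/ayigkid/:
  A Geminate Reduction: no change — [ayigkid]
  B Stop Lenition: no change — [ayigkid]
  C Syncope: [ayigkid] → [aygkd]

[stavza], [aygkd]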